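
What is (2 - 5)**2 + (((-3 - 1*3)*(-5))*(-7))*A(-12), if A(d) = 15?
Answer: -3141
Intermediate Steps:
(2 - 5)**2 + (((-3 - 1*3)*(-5))*(-7))*A(-12) = (2 - 5)**2 + (((-3 - 1*3)*(-5))*(-7))*15 = (-3)**2 + (((-3 - 3)*(-5))*(-7))*15 = 9 + (-6*(-5)*(-7))*15 = 9 + (30*(-7))*15 = 9 - 210*15 = 9 - 3150 = -3141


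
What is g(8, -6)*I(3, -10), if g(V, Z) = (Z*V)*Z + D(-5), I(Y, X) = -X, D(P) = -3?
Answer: 2850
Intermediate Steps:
g(V, Z) = -3 + V*Z**2 (g(V, Z) = (Z*V)*Z - 3 = (V*Z)*Z - 3 = V*Z**2 - 3 = -3 + V*Z**2)
g(8, -6)*I(3, -10) = (-3 + 8*(-6)**2)*(-1*(-10)) = (-3 + 8*36)*10 = (-3 + 288)*10 = 285*10 = 2850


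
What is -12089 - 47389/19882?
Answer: -240400887/19882 ≈ -12091.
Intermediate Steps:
-12089 - 47389/19882 = -240400887/19882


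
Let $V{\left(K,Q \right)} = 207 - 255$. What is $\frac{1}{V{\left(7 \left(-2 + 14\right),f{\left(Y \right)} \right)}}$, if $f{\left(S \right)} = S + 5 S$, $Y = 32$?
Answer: $- \frac{1}{48} \approx -0.020833$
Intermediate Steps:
$f{\left(S \right)} = 6 S$
$V{\left(K,Q \right)} = -48$ ($V{\left(K,Q \right)} = 207 - 255 = -48$)
$\frac{1}{V{\left(7 \left(-2 + 14\right),f{\left(Y \right)} \right)}} = \frac{1}{-48} = - \frac{1}{48}$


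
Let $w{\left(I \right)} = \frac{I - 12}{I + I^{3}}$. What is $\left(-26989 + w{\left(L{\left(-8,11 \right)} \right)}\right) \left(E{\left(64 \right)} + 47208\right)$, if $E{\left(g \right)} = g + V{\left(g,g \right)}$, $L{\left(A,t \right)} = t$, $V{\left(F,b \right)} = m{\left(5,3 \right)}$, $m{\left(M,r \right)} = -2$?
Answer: $- \frac{856041713765}{671} \approx -1.2758 \cdot 10^{9}$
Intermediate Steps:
$V{\left(F,b \right)} = -2$
$w{\left(I \right)} = \frac{-12 + I}{I + I^{3}}$
$E{\left(g \right)} = -2 + g$ ($E{\left(g \right)} = g - 2 = -2 + g$)
$\left(-26989 + w{\left(L{\left(-8,11 \right)} \right)}\right) \left(E{\left(64 \right)} + 47208\right) = \left(-26989 + \frac{-12 + 11}{11 + 11^{3}}\right) \left(\left(-2 + 64\right) + 47208\right) = \left(-26989 + \frac{1}{11 + 1331} \left(-1\right)\right) \left(62 + 47208\right) = \left(-26989 + \frac{1}{1342} \left(-1\right)\right) 47270 = \left(-26989 - \frac{1}{1342}\right) 47270 = \left(- \frac{36219239}{1342}\right) 47270 = - \frac{856041713765}{671}$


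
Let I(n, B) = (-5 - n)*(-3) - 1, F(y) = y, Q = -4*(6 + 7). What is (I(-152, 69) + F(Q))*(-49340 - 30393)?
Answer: 39388102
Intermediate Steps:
Q = -52 (Q = -4*13 = -52)
I(n, B) = 14 + 3*n (I(n, B) = (15 + 3*n) - 1 = 14 + 3*n)
(I(-152, 69) + F(Q))*(-49340 - 30393) = ((14 + 3*(-152)) - 52)*(-49340 - 30393) = ((14 - 456) - 52)*(-79733) = (-442 - 52)*(-79733) = -494*(-79733) = 39388102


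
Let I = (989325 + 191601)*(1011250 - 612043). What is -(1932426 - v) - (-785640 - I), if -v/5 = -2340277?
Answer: 471444480281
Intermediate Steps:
v = 11701385 (v = -5*(-2340277) = 11701385)
I = 471433925682 (I = 1180926*399207 = 471433925682)
-(1932426 - v) - (-785640 - I) = -(1932426 - 1*11701385) - (-785640 - 1*471433925682) = -(1932426 - 11701385) - (-785640 - 471433925682) = -1*(-9768959) - 1*(-471434711322) = 9768959 + 471434711322 = 471444480281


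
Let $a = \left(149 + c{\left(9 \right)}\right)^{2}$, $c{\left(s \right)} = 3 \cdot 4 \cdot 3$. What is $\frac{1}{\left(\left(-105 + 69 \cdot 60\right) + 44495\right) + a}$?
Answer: $\frac{1}{82755} \approx 1.2084 \cdot 10^{-5}$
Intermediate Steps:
$c{\left(s \right)} = 36$ ($c{\left(s \right)} = 12 \cdot 3 = 36$)
$a = 34225$ ($a = \left(149 + 36\right)^{2} = 185^{2} = 34225$)
$\frac{1}{\left(\left(-105 + 69 \cdot 60\right) + 44495\right) + a} = \frac{1}{\left(\left(-105 + 69 \cdot 60\right) + 44495\right) + 34225} = \frac{1}{\left(\left(-105 + 4140\right) + 44495\right) + 34225} = \frac{1}{\left(4035 + 44495\right) + 34225} = \frac{1}{48530 + 34225} = \frac{1}{82755}$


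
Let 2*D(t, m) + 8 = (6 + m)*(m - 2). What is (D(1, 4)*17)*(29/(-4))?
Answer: -1479/2 ≈ -739.50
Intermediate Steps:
D(t, m) = -4 + (-2 + m)*(6 + m)/2 (D(t, m) = -4 + ((6 + m)*(m - 2))/2 = -4 + ((6 + m)*(-2 + m))/2 = -4 + ((-2 + m)*(6 + m))/2 = -4 + (-2 + m)*(6 + m)/2)
(D(1, 4)*17)*(29/(-4)) = ((-10 + (1/2)*4**2 + 2*4)*17)*(29/(-4)) = ((-10 + (1/2)*16 + 8)*17)*(29*(-1/4)) = ((-10 + 8 + 8)*17)*(-29/4) = (6*17)*(-29/4) = 102*(-29/4) = -1479/2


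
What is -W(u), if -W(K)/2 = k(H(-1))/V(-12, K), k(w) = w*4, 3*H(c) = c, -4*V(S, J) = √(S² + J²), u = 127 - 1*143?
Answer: 8/15 ≈ 0.53333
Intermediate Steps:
u = -16 (u = 127 - 143 = -16)
V(S, J) = -√(J² + S²)/4 (V(S, J) = -√(S² + J²)/4 = -√(J² + S²)/4)
H(c) = c/3
k(w) = 4*w
W(K) = -32/(3*√(144 + K²)) (W(K) = -2*4*((⅓)*(-1))/((-√(K² + (-12)²)/4)) = -2*4*(-⅓)/((-√(K² + 144)/4)) = -(-8)/(3*((-√(144 + K²)/4))) = -(-8)*(-4/√(144 + K²))/3 = -32/(3*√(144 + K²)))
-W(u) = -(-32)/(3*√(144 + (-16)²)) = -(-32)/(3*√(144 + 256)) = -(-32)/(3*√400) = -(-32)/(3*20) = -1*(-8/15) = 8/15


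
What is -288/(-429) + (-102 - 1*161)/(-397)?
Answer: 75721/56771 ≈ 1.3338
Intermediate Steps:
-288/(-429) + (-102 - 1*161)/(-397) = -288*(-1/429) + (-102 - 161)*(-1/397) = 96/143 - 263*(-1/397) = 96/143 + 263/397 = 75721/56771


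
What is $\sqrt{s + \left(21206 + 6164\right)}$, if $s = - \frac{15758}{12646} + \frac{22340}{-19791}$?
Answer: $\frac{\sqrt{47618580391153015377}}{41712831} \approx 165.43$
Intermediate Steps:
$s = - \frac{297189109}{125138493}$ ($s = \left(-15758\right) \frac{1}{12646} + 22340 \left(- \frac{1}{19791}\right) = - \frac{7879}{6323} - \frac{22340}{19791} = - \frac{297189109}{125138493} \approx -2.3749$)
$\sqrt{s + \left(21206 + 6164\right)} = \sqrt{- \frac{297189109}{125138493} + \left(21206 + 6164\right)} = \sqrt{- \frac{297189109}{125138493} + 27370} = \sqrt{\frac{3424743364301}{125138493}} = \frac{\sqrt{47618580391153015377}}{41712831}$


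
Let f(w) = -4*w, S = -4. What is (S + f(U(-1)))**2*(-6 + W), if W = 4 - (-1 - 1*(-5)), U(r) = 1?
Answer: -384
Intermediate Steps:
W = 0 (W = 4 - (-1 + 5) = 4 - 1*4 = 4 - 4 = 0)
(S + f(U(-1)))**2*(-6 + W) = (-4 - 4*1)**2*(-6 + 0) = (-4 - 4)**2*(-6) = (-8)**2*(-6) = 64*(-6) = -384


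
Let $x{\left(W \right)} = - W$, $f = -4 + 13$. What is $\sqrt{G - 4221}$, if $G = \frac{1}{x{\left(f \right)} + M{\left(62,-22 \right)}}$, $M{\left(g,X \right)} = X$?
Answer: $\frac{2 i \sqrt{1014103}}{31} \approx 64.969 i$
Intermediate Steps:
$f = 9$
$G = - \frac{1}{31}$ ($G = \frac{1}{\left(-1\right) 9 - 22} = \frac{1}{-9 - 22} = \frac{1}{-31} = - \frac{1}{31} \approx -0.032258$)
$\sqrt{G - 4221} = \sqrt{- \frac{1}{31} - 4221} = \sqrt{- \frac{130852}{31}} = \frac{2 i \sqrt{1014103}}{31}$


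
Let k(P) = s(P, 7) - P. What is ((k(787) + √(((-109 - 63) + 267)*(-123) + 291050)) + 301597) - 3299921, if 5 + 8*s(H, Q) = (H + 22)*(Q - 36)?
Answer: -12008177/4 + √279365 ≈ -3.0015e+6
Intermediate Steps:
s(H, Q) = -5/8 + (-36 + Q)*(22 + H)/8 (s(H, Q) = -5/8 + ((H + 22)*(Q - 36))/8 = -5/8 + ((22 + H)*(-36 + Q))/8 = -5/8 + ((-36 + Q)*(22 + H))/8 = -5/8 + (-36 + Q)*(22 + H)/8)
k(P) = -643/8 - 37*P/8 (k(P) = (-797/8 - 9*P/2 + (11/4)*7 + (⅛)*P*7) - P = (-797/8 - 9*P/2 + 77/4 + 7*P/8) - P = (-643/8 - 29*P/8) - P = -643/8 - 37*P/8)
((k(787) + √(((-109 - 63) + 267)*(-123) + 291050)) + 301597) - 3299921 = (((-643/8 - 37/8*787) + √(((-109 - 63) + 267)*(-123) + 291050)) + 301597) - 3299921 = (((-643/8 - 29119/8) + √((-172 + 267)*(-123) + 291050)) + 301597) - 3299921 = ((-14881/4 + √(95*(-123) + 291050)) + 301597) - 3299921 = ((-14881/4 + √(-11685 + 291050)) + 301597) - 3299921 = ((-14881/4 + √279365) + 301597) - 3299921 = (1191507/4 + √279365) - 3299921 = -12008177/4 + √279365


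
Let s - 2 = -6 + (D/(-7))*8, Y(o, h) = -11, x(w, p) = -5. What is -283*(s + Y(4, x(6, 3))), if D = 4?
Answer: 38771/7 ≈ 5538.7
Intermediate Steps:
s = -60/7 (s = 2 + (-6 + (4/(-7))*8) = 2 + (-6 + (4*(-⅐))*8) = 2 + (-6 - 4/7*8) = 2 + (-6 - 32/7) = 2 - 74/7 = -60/7 ≈ -8.5714)
-283*(s + Y(4, x(6, 3))) = -283*(-60/7 - 11) = -283*(-137/7) = 38771/7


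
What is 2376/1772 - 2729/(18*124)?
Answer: 116861/988776 ≈ 0.11819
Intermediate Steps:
2376/1772 - 2729/(18*124) = 2376*(1/1772) - 2729/2232 = 594/443 - 2729*1/2232 = 594/443 - 2729/2232 = 116861/988776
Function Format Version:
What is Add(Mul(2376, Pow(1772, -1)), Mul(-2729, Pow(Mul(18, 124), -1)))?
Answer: Rational(116861, 988776) ≈ 0.11819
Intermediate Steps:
Add(Mul(2376, Pow(1772, -1)), Mul(-2729, Pow(Mul(18, 124), -1))) = Add(Mul(2376, Rational(1, 1772)), Mul(-2729, Pow(2232, -1))) = Add(Rational(594, 443), Mul(-2729, Rational(1, 2232))) = Add(Rational(594, 443), Rational(-2729, 2232)) = Rational(116861, 988776)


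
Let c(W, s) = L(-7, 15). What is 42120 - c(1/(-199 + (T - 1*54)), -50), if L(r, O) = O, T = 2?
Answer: 42105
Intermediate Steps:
c(W, s) = 15
42120 - c(1/(-199 + (T - 1*54)), -50) = 42120 - 1*15 = 42120 - 15 = 42105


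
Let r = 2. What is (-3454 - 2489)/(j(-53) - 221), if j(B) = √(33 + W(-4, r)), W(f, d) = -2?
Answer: 437801/16270 + 1981*√31/16270 ≈ 27.586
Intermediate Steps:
j(B) = √31 (j(B) = √(33 - 2) = √31)
(-3454 - 2489)/(j(-53) - 221) = (-3454 - 2489)/(√31 - 221) = -5943/(-221 + √31)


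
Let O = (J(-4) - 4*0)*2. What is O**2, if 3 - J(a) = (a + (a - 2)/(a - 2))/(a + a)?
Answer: 441/16 ≈ 27.563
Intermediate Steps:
J(a) = 3 - (1 + a)/(2*a) (J(a) = 3 - (a + (a - 2)/(a - 2))/(a + a) = 3 - (a + (-2 + a)/(-2 + a))/(2*a) = 3 - (a + 1)*1/(2*a) = 3 - (1 + a)*1/(2*a) = 3 - (1 + a)/(2*a))
O = 21/4 (O = ((1/2)*(-1 + 5*(-4))/(-4) - 4*0)*2 = ((1/2)*(-1/4)*(-1 - 20) + 0)*2 = ((1/2)*(-1/4)*(-21) + 0)*2 = (21/8 + 0)*2 = (21/8)*2 = 21/4 ≈ 5.2500)
O**2 = (21/4)**2 = 441/16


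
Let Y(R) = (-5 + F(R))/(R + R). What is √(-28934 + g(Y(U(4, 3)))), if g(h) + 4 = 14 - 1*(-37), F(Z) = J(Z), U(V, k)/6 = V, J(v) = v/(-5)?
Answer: I*√28887 ≈ 169.96*I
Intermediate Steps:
J(v) = -v/5 (J(v) = v*(-⅕) = -v/5)
U(V, k) = 6*V
F(Z) = -Z/5
Y(R) = (-5 - R/5)/(2*R) (Y(R) = (-5 - R/5)/(R + R) = (-5 - R/5)/((2*R)) = (-5 - R/5)*(1/(2*R)) = (-5 - R/5)/(2*R))
g(h) = 47 (g(h) = -4 + (14 - 1*(-37)) = -4 + (14 + 37) = -4 + 51 = 47)
√(-28934 + g(Y(U(4, 3)))) = √(-28934 + 47) = √(-28887) = I*√28887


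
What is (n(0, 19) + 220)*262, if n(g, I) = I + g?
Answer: 62618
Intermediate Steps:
(n(0, 19) + 220)*262 = ((19 + 0) + 220)*262 = (19 + 220)*262 = 239*262 = 62618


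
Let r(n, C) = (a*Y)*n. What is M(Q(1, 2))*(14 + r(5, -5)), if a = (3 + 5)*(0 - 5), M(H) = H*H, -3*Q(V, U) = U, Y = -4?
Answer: 3256/9 ≈ 361.78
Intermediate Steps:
Q(V, U) = -U/3
M(H) = H**2
a = -40 (a = 8*(-5) = -40)
r(n, C) = 160*n (r(n, C) = (-40*(-4))*n = 160*n)
M(Q(1, 2))*(14 + r(5, -5)) = (-1/3*2)**2*(14 + 160*5) = (-2/3)**2*(14 + 800) = (4/9)*814 = 3256/9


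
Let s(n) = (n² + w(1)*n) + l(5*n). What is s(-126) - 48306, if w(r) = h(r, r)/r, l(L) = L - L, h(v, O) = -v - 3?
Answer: -31926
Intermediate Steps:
h(v, O) = -3 - v
l(L) = 0
w(r) = (-3 - r)/r
s(n) = n² - 4*n (s(n) = (n² + ((-3 - 1*1)/1)*n) + 0 = (n² + (1*(-3 - 1))*n) + 0 = (n² + (1*(-4))*n) + 0 = (n² - 4*n) + 0 = n² - 4*n)
s(-126) - 48306 = -126*(-4 - 126) - 48306 = -126*(-130) - 48306 = 16380 - 48306 = -31926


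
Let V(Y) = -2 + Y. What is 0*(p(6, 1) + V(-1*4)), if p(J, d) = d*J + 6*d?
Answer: 0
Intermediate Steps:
p(J, d) = 6*d + J*d (p(J, d) = J*d + 6*d = 6*d + J*d)
0*(p(6, 1) + V(-1*4)) = 0*(1*(6 + 6) + (-2 - 1*4)) = 0*(1*12 + (-2 - 4)) = 0*(12 - 6) = 0*6 = 0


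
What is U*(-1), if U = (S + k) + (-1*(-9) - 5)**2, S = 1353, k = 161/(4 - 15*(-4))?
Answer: -87777/64 ≈ -1371.5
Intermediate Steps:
k = 161/64 (k = 161/(4 + 60) = 161/64 ≈ 2.5156)
U = 87777/64 (U = (1353 + 161/64) + (-1*(-9) - 5)**2 = 86753/64 + (9 - 5)**2 = 86753/64 + 4**2 = 86753/64 + 16 = 87777/64 ≈ 1371.5)
U*(-1) = (87777/64)*(-1) = -87777/64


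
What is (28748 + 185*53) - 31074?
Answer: 7479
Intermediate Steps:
(28748 + 185*53) - 31074 = (28748 + 9805) - 31074 = 38553 - 31074 = 7479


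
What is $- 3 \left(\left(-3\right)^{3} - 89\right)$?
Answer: $348$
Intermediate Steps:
$- 3 \left(\left(-3\right)^{3} - 89\right) = - 3 \left(-27 - 89\right) = \left(-3\right) \left(-116\right) = 348$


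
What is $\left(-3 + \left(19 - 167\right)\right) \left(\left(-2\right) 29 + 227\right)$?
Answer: $-25519$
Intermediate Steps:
$\left(-3 + \left(19 - 167\right)\right) \left(\left(-2\right) 29 + 227\right) = \left(-3 + \left(19 - 167\right)\right) \left(-58 + 227\right) = \left(-3 - 148\right) 169 = \left(-151\right) 169 = -25519$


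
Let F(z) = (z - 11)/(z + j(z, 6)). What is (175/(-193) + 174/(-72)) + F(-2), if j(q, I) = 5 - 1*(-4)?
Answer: -83987/16212 ≈ -5.1805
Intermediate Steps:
j(q, I) = 9 (j(q, I) = 5 + 4 = 9)
F(z) = (-11 + z)/(9 + z) (F(z) = (z - 11)/(z + 9) = (-11 + z)/(9 + z))
(175/(-193) + 174/(-72)) + F(-2) = (175/(-193) + 174/(-72)) + (-11 - 2)/(9 - 2) = (175*(-1/193) + 174*(-1/72)) - 13/7 = (-175/193 - 29/12) + (1/7)*(-13) = -7697/2316 - 13/7 = -83987/16212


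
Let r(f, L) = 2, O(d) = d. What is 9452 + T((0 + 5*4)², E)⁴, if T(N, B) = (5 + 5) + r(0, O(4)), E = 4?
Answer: 30188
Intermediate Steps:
T(N, B) = 12 (T(N, B) = (5 + 5) + 2 = 10 + 2 = 12)
9452 + T((0 + 5*4)², E)⁴ = 9452 + 12⁴ = 9452 + 20736 = 30188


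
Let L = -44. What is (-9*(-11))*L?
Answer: -4356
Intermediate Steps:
(-9*(-11))*L = -9*(-11)*(-44) = 99*(-44) = -4356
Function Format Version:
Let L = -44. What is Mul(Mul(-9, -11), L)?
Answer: -4356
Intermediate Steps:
Mul(Mul(-9, -11), L) = Mul(Mul(-9, -11), -44) = Mul(99, -44) = -4356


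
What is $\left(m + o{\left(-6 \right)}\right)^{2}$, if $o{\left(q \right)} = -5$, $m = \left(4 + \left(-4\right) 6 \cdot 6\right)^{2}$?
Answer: $383964025$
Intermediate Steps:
$m = 19600$ ($m = \left(4 - 144\right)^{2} = \left(-140\right)^{2} = 19600$)
$\left(m + o{\left(-6 \right)}\right)^{2} = \left(19600 - 5\right)^{2} = 19595^{2} = 383964025$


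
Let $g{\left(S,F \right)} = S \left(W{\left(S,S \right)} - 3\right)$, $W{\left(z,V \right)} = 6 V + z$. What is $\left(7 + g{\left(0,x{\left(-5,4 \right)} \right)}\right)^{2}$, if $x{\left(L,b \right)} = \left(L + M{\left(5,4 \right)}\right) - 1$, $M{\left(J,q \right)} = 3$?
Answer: $49$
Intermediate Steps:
$x{\left(L,b \right)} = 2 + L$ ($x{\left(L,b \right)} = \left(L + 3\right) - 1 = \left(3 + L\right) - 1 = 2 + L$)
$W{\left(z,V \right)} = z + 6 V$
$g{\left(S,F \right)} = S \left(-3 + 7 S\right)$ ($g{\left(S,F \right)} = S \left(\left(S + 6 S\right) - 3\right) = S \left(7 S - 3\right) = S \left(-3 + 7 S\right)$)
$\left(7 + g{\left(0,x{\left(-5,4 \right)} \right)}\right)^{2} = \left(7 + 0 \left(-3 + 7 \cdot 0\right)\right)^{2} = \left(7 + 0 \left(-3 + 0\right)\right)^{2} = \left(7 + 0 \left(-3\right)\right)^{2} = \left(7 + 0\right)^{2} = 7^{2} = 49$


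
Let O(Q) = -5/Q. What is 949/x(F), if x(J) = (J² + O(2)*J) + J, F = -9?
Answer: 1898/189 ≈ 10.042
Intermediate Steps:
x(J) = J² - 3*J/2 (x(J) = (J² + (-5/2)*J) + J = (J² + (-5*½)*J) + J = (J² - 5*J/2) + J = J² - 3*J/2)
949/x(F) = 949/(((½)*(-9)*(-3 + 2*(-9)))) = 949/(((½)*(-9)*(-3 - 18))) = 949/(((½)*(-9)*(-21))) = 949/(189/2) = 949*(2/189) = 1898/189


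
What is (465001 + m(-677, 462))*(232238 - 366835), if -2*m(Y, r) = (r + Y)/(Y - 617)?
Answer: -161977041138681/2588 ≈ -6.2588e+10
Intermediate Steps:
m(Y, r) = -(Y + r)/(2*(-617 + Y)) (m(Y, r) = -(r + Y)/(2*(Y - 617)) = -(Y + r)/(2*(-617 + Y)))
(465001 + m(-677, 462))*(232238 - 366835) = (465001 + (-1*(-677) - 1*462)/(2*(-617 - 677)))*(232238 - 366835) = (465001 + (½)*(677 - 462)/(-1294))*(-134597) = (465001 + (½)*(-1/1294)*215)*(-134597) = (465001 - 215/2588)*(-134597) = (1203422373/2588)*(-134597) = -161977041138681/2588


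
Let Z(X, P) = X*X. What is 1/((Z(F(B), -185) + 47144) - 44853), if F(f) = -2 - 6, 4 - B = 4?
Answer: 1/2355 ≈ 0.00042463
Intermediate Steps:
B = 0 (B = 4 - 1*4 = 4 - 4 = 0)
F(f) = -8
Z(X, P) = X**2
1/((Z(F(B), -185) + 47144) - 44853) = 1/(((-8)**2 + 47144) - 44853) = 1/((64 + 47144) - 44853) = 1/(47208 - 44853) = 1/2355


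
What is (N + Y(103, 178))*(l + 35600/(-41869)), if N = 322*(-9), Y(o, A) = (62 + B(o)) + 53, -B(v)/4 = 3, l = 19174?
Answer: -2243715893770/41869 ≈ -5.3589e+7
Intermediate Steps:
B(v) = -12 (B(v) = -4*3 = -12)
Y(o, A) = 103 (Y(o, A) = (62 - 12) + 53 = 50 + 53 = 103)
N = -2898
(N + Y(103, 178))*(l + 35600/(-41869)) = (-2898 + 103)*(19174 + 35600/(-41869)) = -2795*(19174 + 35600*(-1/41869)) = -2795*(19174 - 35600/41869) = -2795*802760606/41869 = -2243715893770/41869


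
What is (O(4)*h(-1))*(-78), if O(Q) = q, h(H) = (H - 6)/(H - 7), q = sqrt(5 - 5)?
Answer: 0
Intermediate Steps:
q = 0 (q = sqrt(0) = 0)
h(H) = (-6 + H)/(-7 + H)
O(Q) = 0
(O(4)*h(-1))*(-78) = (0*((-6 - 1)/(-7 - 1)))*(-78) = (0*(-7/(-8)))*(-78) = (0*(-1/8*(-7)))*(-78) = (0*(7/8))*(-78) = 0*(-78) = 0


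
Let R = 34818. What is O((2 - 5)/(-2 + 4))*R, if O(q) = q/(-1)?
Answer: 52227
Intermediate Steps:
O(q) = -q (O(q) = q*(-1) = -q)
O((2 - 5)/(-2 + 4))*R = -(2 - 5)/(-2 + 4)*34818 = -(-3)/2*34818 = -1*(-3/2)*34818 = (3/2)*34818 = 52227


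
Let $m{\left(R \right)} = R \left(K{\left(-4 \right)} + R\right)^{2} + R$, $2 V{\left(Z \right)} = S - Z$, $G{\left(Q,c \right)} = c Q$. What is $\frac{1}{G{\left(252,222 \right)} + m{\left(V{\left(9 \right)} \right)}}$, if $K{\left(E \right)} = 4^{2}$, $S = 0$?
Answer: $\frac{8}{442755} \approx 1.8069 \cdot 10^{-5}$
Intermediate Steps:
$G{\left(Q,c \right)} = Q c$
$K{\left(E \right)} = 16$
$V{\left(Z \right)} = - \frac{Z}{2}$ ($V{\left(Z \right)} = \frac{0 - Z}{2} = \frac{\left(-1\right) Z}{2} = - \frac{Z}{2}$)
$m{\left(R \right)} = R + R \left(16 + R\right)^{2}$ ($m{\left(R \right)} = R \left(16 + R\right)^{2} + R = R + R \left(16 + R\right)^{2}$)
$\frac{1}{G{\left(252,222 \right)} + m{\left(V{\left(9 \right)} \right)}} = \frac{1}{252 \cdot 222 + \left(- \frac{1}{2}\right) 9 \left(1 + \left(16 - \frac{9}{2}\right)^{2}\right)} = \frac{1}{55944 - \frac{9 \left(1 + \left(16 - \frac{9}{2}\right)^{2}\right)}{2}} = \frac{1}{55944 - \frac{9 \left(1 + \left(\frac{23}{2}\right)^{2}\right)}{2}} = \frac{1}{55944 - \frac{9 \left(1 + \frac{529}{4}\right)}{2}} = \frac{1}{55944 - \frac{4797}{8}} = \frac{1}{\frac{442755}{8}} = \frac{8}{442755}$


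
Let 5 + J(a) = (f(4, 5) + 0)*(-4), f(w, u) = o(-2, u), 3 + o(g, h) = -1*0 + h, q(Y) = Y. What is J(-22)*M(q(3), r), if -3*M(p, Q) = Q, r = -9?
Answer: -39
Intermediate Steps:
M(p, Q) = -Q/3
o(g, h) = -3 + h (o(g, h) = -3 + (-1*0 + h) = -3 + (0 + h) = -3 + h)
f(w, u) = -3 + u
J(a) = -13 (J(a) = -5 + ((-3 + 5) + 0)*(-4) = -5 + (2 + 0)*(-4) = -5 + 2*(-4) = -5 - 8 = -13)
J(-22)*M(q(3), r) = -(-13)*(-9)/3 = -13*3 = -39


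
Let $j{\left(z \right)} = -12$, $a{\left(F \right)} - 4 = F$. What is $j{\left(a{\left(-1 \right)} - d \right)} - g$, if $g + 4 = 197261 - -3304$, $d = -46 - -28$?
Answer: $-200573$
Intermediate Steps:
$d = -18$ ($d = -46 + 28 = -18$)
$a{\left(F \right)} = 4 + F$
$g = 200561$ ($g = -4 + \left(197261 - -3304\right) = -4 + \left(197261 + 3304\right) = -4 + 200565 = 200561$)
$j{\left(a{\left(-1 \right)} - d \right)} - g = -12 - 200561 = -200573$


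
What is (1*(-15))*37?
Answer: -555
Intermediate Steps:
(1*(-15))*37 = -15*37 = -555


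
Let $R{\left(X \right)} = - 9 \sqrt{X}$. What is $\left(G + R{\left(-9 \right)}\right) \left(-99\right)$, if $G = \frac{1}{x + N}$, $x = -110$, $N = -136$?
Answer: $\frac{33}{82} + 2673 i \approx 0.40244 + 2673.0 i$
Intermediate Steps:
$G = - \frac{1}{246}$ ($G = \frac{1}{-110 - 136} = \frac{1}{-246} = - \frac{1}{246} \approx -0.004065$)
$\left(G + R{\left(-9 \right)}\right) \left(-99\right) = \left(- \frac{1}{246} - 9 \sqrt{-9}\right) \left(-99\right) = \left(- \frac{1}{246} - 9 \cdot 3 i\right) \left(-99\right) = \left(- \frac{1}{246} - 27 i\right) \left(-99\right) = \frac{33}{82} + 2673 i$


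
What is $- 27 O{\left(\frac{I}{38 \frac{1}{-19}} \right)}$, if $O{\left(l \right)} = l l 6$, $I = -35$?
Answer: $- \frac{99225}{2} \approx -49613.0$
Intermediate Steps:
$O{\left(l \right)} = 6 l^{2}$ ($O{\left(l \right)} = l^{2} \cdot 6 = 6 l^{2}$)
$- 27 O{\left(\frac{I}{38 \frac{1}{-19}} \right)} = - 27 \cdot 6 \left(- \frac{35}{38 \frac{1}{-19}}\right)^{2} = - 27 \cdot 6 \left(- \frac{35}{38 \left(- \frac{1}{19}\right)}\right)^{2} = - 27 \cdot 6 \left(- \frac{35}{-2}\right)^{2} = - 27 \cdot 6 \left(\left(-35\right) \left(- \frac{1}{2}\right)\right)^{2} = - 27 \cdot 6 \left(\frac{35}{2}\right)^{2} = - 27 \cdot 6 \cdot \frac{1225}{4} = \left(-27\right) \frac{3675}{2} = - \frac{99225}{2}$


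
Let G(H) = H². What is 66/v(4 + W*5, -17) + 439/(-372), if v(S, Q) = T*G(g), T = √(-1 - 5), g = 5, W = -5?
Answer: -439/372 - 11*I*√6/25 ≈ -1.1801 - 1.0778*I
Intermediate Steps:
T = I*√6 (T = √(-6) = I*√6 ≈ 2.4495*I)
v(S, Q) = 25*I*√6 (v(S, Q) = (I*√6)*5² = (I*√6)*25 = 25*I*√6)
66/v(4 + W*5, -17) + 439/(-372) = 66/((25*I*√6)) + 439/(-372) = 66*(-I*√6/150) + 439*(-1/372) = -11*I*√6/25 - 439/372 = -439/372 - 11*I*√6/25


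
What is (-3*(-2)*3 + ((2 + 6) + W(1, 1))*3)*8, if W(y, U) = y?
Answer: 360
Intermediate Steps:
(-3*(-2)*3 + ((2 + 6) + W(1, 1))*3)*8 = (-3*(-2)*3 + ((2 + 6) + 1)*3)*8 = (6*3 + (8 + 1)*3)*8 = (18 + 9*3)*8 = (18 + 27)*8 = 45*8 = 360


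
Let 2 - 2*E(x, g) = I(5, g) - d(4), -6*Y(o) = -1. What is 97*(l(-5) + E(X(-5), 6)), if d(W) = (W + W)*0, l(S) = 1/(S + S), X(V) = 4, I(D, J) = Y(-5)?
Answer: 4753/60 ≈ 79.217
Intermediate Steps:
Y(o) = ⅙ (Y(o) = -⅙*(-1) = ⅙)
I(D, J) = ⅙
l(S) = 1/(2*S)
d(W) = 0 (d(W) = (2*W)*0 = 0)
E(x, g) = 11/12 (E(x, g) = 1 - (⅙ - 1*0)/2 = 1 - (⅙ + 0)/2 = 1 - ½*⅙ = 1 - 1/12 = 11/12)
97*(l(-5) + E(X(-5), 6)) = 97*((½)/(-5) + 11/12) = 97*((½)*(-⅕) + 11/12) = 97*(-⅒ + 11/12) = 97*(49/60) = 4753/60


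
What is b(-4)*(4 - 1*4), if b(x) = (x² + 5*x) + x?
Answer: 0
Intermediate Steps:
b(x) = x² + 6*x
b(-4)*(4 - 1*4) = (-4*(6 - 4))*(4 - 1*4) = (-4*2)*(4 - 4) = -8*0 = 0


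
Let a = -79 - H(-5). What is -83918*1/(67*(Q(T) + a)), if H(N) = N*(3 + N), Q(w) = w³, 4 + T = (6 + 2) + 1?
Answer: -41959/1206 ≈ -34.792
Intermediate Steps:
T = 5 (T = -4 + ((6 + 2) + 1) = -4 + (8 + 1) = -4 + 9 = 5)
a = -89 (a = -79 - (-5)*(3 - 5) = -79 - (-5)*(-2) = -79 - 1*10 = -79 - 10 = -89)
-83918*1/(67*(Q(T) + a)) = -83918*1/(67*(5³ - 89)) = -83918*1/(67*(125 - 89)) = -83918/(36*67) = -83918/2412 = -83918*1/2412 = -41959/1206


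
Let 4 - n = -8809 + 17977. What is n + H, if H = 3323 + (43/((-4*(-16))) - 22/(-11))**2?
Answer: -23895495/4096 ≈ -5833.9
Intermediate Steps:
H = 13640249/4096 (H = 3323 + (43/64 - 22*(-1/11))**2 = 3323 + (43*(1/64) + 2)**2 = 3323 + (43/64 + 2)**2 = 3323 + (171/64)**2 = 3323 + 29241/4096 = 13640249/4096 ≈ 3330.1)
n = -9164 (n = 4 - (-8809 + 17977) = 4 - 1*9168 = 4 - 9168 = -9164)
n + H = -9164 + 13640249/4096 = -23895495/4096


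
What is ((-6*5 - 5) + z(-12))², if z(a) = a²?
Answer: 11881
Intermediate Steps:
((-6*5 - 5) + z(-12))² = ((-6*5 - 5) + (-12)²)² = ((-30 - 5) + 144)² = (-35 + 144)² = 109² = 11881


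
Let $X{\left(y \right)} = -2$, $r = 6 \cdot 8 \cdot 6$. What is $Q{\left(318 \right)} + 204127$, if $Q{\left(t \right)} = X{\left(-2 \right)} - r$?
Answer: $203837$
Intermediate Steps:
$r = 288$ ($r = 48 \cdot 6 = 288$)
$Q{\left(t \right)} = -290$ ($Q{\left(t \right)} = -2 - 288 = -290$)
$Q{\left(318 \right)} + 204127 = -290 + 204127 = 203837$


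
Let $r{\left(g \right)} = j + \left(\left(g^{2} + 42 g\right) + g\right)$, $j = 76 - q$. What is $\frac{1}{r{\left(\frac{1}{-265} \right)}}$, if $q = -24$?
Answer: $\frac{70225}{7011106} \approx 0.010016$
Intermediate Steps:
$j = 100$ ($j = 76 - -24 = 76 + 24 = 100$)
$r{\left(g \right)} = 100 + g^{2} + 43 g$ ($r{\left(g \right)} = 100 + \left(\left(g^{2} + 42 g\right) + g\right) = 100 + \left(g^{2} + 43 g\right) = 100 + g^{2} + 43 g$)
$\frac{1}{r{\left(\frac{1}{-265} \right)}} = \frac{1}{100 + \left(\frac{1}{-265}\right)^{2} + \frac{43}{-265}} = \frac{1}{100 + \left(- \frac{1}{265}\right)^{2} + 43 \left(- \frac{1}{265}\right)} = \frac{1}{100 + \frac{1}{70225} - \frac{43}{265}} = \frac{1}{\frac{7011106}{70225}} = \frac{70225}{7011106}$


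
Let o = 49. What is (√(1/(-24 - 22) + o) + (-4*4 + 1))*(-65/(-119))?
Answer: -975/119 + 65*√103638/5474 ≈ -4.3706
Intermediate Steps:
(√(1/(-24 - 22) + o) + (-4*4 + 1))*(-65/(-119)) = (√(1/(-24 - 22) + 49) + (-4*4 + 1))*(-65/(-119)) = (√(1/(-46) + 49) + (-16 + 1))*(-65*(-1/119)) = (√(-1/46 + 49) - 15)*(65/119) = (√(2253/46) - 15)*(65/119) = (√103638/46 - 15)*(65/119) = (-15 + √103638/46)*(65/119) = -975/119 + 65*√103638/5474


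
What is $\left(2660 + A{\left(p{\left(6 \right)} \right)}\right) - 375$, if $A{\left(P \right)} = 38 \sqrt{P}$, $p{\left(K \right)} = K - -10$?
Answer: $2437$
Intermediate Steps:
$p{\left(K \right)} = 10 + K$ ($p{\left(K \right)} = K + 10 = 10 + K$)
$\left(2660 + A{\left(p{\left(6 \right)} \right)}\right) - 375 = \left(2660 + 38 \sqrt{10 + 6}\right) - 375 = \left(2660 + 38 \sqrt{16}\right) - 375 = \left(2660 + 38 \cdot 4\right) - 375 = \left(2660 + 152\right) - 375 = 2812 - 375 = 2437$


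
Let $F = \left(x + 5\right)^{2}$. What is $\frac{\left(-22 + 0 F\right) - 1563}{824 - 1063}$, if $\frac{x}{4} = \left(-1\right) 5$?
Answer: $\frac{1585}{239} \approx 6.6318$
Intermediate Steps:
$x = -20$ ($x = 4 \left(\left(-1\right) 5\right) = 4 \left(-5\right) = -20$)
$F = 225$ ($F = \left(-20 + 5\right)^{2} = \left(-15\right)^{2} = 225$)
$\frac{\left(-22 + 0 F\right) - 1563}{824 - 1063} = \frac{\left(-22 + 0 \cdot 225\right) - 1563}{824 - 1063} = \frac{\left(-22 + 0\right) - 1563}{-239} = \left(-22 - 1563\right) \left(- \frac{1}{239}\right) = \left(-1585\right) \left(- \frac{1}{239}\right) = \frac{1585}{239}$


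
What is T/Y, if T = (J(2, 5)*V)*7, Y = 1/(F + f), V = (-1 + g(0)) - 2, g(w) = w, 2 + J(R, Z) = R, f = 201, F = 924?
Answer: 0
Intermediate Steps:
J(R, Z) = -2 + R
V = -3 (V = (-1 + 0) - 2 = -1 - 2 = -3)
Y = 1/1125 (Y = 1/(924 + 201) = 1/1125 ≈ 0.00088889)
T = 0 (T = ((-2 + 2)*(-3))*7 = (0*(-3))*7 = 0*7 = 0)
T/Y = 0/(1/1125) = 0*1125 = 0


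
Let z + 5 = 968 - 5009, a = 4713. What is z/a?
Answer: -4046/4713 ≈ -0.85848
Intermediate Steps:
z = -4046 (z = -5 + (968 - 5009) = -5 - 4041 = -4046)
z/a = -4046/4713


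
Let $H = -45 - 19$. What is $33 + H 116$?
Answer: $-7391$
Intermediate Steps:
$H = -64$ ($H = -45 - 19 = -64$)
$33 + H 116 = 33 - 7424 = -7391$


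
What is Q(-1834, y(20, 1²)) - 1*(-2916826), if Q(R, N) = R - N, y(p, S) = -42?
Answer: 2915034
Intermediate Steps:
Q(-1834, y(20, 1²)) - 1*(-2916826) = (-1834 - 1*(-42)) - 1*(-2916826) = (-1834 + 42) + 2916826 = -1792 + 2916826 = 2915034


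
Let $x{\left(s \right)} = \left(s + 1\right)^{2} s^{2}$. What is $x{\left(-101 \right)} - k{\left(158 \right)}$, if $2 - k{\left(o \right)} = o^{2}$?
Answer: $102034962$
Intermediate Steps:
$k{\left(o \right)} = 2 - o^{2}$
$x{\left(s \right)} = s^{2} \left(1 + s\right)^{2}$ ($x{\left(s \right)} = \left(1 + s\right)^{2} s^{2} = s^{2} \left(1 + s\right)^{2}$)
$x{\left(-101 \right)} - k{\left(158 \right)} = \left(-101\right)^{2} \left(1 - 101\right)^{2} - \left(2 - 158^{2}\right) = 10201 \left(-100\right)^{2} - \left(2 - 24964\right) = 10201 \cdot 10000 - \left(2 - 24964\right) = 102010000 - -24962 = 102010000 + 24962 = 102034962$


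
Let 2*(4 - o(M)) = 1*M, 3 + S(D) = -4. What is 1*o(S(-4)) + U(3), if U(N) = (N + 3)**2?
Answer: 87/2 ≈ 43.500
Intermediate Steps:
S(D) = -7 (S(D) = -3 - 4 = -7)
o(M) = 4 - M/2
U(N) = (3 + N)**2
1*o(S(-4)) + U(3) = 1*(4 - 1/2*(-7)) + (3 + 3)**2 = 1*(4 + 7/2) + 6**2 = 1*(15/2) + 36 = 15/2 + 36 = 87/2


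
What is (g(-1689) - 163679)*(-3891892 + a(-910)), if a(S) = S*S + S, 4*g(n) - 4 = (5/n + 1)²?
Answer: 1430991984715065548/2852721 ≈ 5.0162e+11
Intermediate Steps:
g(n) = 1 + (1 + 5/n)²/4 (g(n) = 1 + (5/n + 1)²/4 = 1 + (1 + 5/n)²/4)
a(S) = S + S² (a(S) = S² + S = S + S²)
(g(-1689) - 163679)*(-3891892 + a(-910)) = ((1 + (¼)*(5 - 1689)²/(-1689)²) - 163679)*(-3891892 - 910*(1 - 910)) = ((1 + (¼)*(1/2852721)*(-1684)²) - 163679)*(-3891892 - 910*(-909)) = ((1 + (¼)*(1/2852721)*2835856) - 163679)*(-3891892 + 827190) = ((1 + 708964/2852721) - 163679)*(-3064702) = (3561685/2852721 - 163679)*(-3064702) = -466926958874/2852721*(-3064702) = 1430991984715065548/2852721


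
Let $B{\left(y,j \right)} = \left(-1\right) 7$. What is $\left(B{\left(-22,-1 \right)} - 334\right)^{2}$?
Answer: $116281$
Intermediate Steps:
$B{\left(y,j \right)} = -7$
$\left(B{\left(-22,-1 \right)} - 334\right)^{2} = \left(-7 - 334\right)^{2} = \left(-341\right)^{2} = 116281$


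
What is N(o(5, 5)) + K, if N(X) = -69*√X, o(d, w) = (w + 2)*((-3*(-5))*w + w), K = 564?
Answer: 564 - 276*√35 ≈ -1068.8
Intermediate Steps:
o(d, w) = 16*w*(2 + w) (o(d, w) = (2 + w)*(15*w + w) = (2 + w)*(16*w) = 16*w*(2 + w))
N(o(5, 5)) + K = -69*4*√5*√(2 + 5) + 564 = -69*4*√35 + 564 = -276*√35 + 564 = 564 - 276*√35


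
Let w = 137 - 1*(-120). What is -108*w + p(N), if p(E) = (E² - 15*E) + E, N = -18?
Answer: -27180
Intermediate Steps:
p(E) = E² - 14*E
w = 257 (w = 137 + 120 = 257)
-108*w + p(N) = -108*257 - 18*(-14 - 18) = -27756 - 18*(-32) = -27756 + 576 = -27180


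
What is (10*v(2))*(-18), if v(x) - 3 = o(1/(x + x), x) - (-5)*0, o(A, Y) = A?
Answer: -585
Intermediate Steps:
v(x) = 3 + 1/(2*x) (v(x) = 3 + (1/(x + x) - (-5)*0) = 3 + (1/(2*x) - 1*0) = 3 + (1/(2*x) + 0) = 3 + 1/(2*x))
(10*v(2))*(-18) = (10*(3 + (½)/2))*(-18) = (10*(3 + (½)*(½)))*(-18) = (10*(3 + ¼))*(-18) = (10*(13/4))*(-18) = (65/2)*(-18) = -585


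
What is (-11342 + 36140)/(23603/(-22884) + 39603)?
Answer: 567477432/906251449 ≈ 0.62618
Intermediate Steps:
(-11342 + 36140)/(23603/(-22884) + 39603) = 24798/(23603*(-1/22884) + 39603) = 24798/(-23603/22884 + 39603) = 24798/(906251449/22884) = 24798*(22884/906251449) = 567477432/906251449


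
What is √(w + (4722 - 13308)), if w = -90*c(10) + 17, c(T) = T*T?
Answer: I*√17569 ≈ 132.55*I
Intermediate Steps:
c(T) = T²
w = -8983 (w = -90*10² + 17 = -90*100 + 17 = -9000 + 17 = -8983)
√(w + (4722 - 13308)) = √(-8983 + (4722 - 13308)) = √(-8983 - 8586) = √(-17569) = I*√17569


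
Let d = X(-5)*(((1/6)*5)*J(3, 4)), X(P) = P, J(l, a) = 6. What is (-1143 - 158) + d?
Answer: -1326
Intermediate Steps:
d = -25 (d = -5*(1/6)*5*6 = -25*6/6 = -5*5 = -25)
(-1143 - 158) + d = (-1143 - 158) - 25 = -1301 - 25 = -1326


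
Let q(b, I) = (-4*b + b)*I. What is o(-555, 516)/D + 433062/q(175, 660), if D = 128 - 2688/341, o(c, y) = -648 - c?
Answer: -22799027/11264000 ≈ -2.0241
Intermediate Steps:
D = 40960/341 (D = 128 - 2688/341 = 40960/341 ≈ 120.12)
q(b, I) = -3*I*b (q(b, I) = (-3*b)*I = -3*I*b)
o(-555, 516)/D + 433062/q(175, 660) = (-648 - 1*(-555))/(40960/341) + 433062/((-3*660*175)) = (-648 + 555)*(341/40960) + 433062/(-346500) = -93*341/40960 + 433062*(-1/346500) = -31713/40960 - 3437/2750 = -22799027/11264000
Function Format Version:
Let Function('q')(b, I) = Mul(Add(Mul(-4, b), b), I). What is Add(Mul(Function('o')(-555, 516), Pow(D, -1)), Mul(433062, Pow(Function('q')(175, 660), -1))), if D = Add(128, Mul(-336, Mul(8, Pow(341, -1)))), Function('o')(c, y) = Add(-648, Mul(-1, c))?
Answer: Rational(-22799027, 11264000) ≈ -2.0241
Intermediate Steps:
D = Rational(40960, 341) (D = Add(128, Mul(-336, Mul(8, Rational(1, 341)))) = Add(128, Mul(-336, Rational(8, 341))) = Add(128, Rational(-2688, 341)) = Rational(40960, 341) ≈ 120.12)
Function('q')(b, I) = Mul(-3, I, b) (Function('q')(b, I) = Mul(Mul(-3, b), I) = Mul(-3, I, b))
Add(Mul(Function('o')(-555, 516), Pow(D, -1)), Mul(433062, Pow(Function('q')(175, 660), -1))) = Add(Mul(Add(-648, Mul(-1, -555)), Pow(Rational(40960, 341), -1)), Mul(433062, Pow(Mul(-3, 660, 175), -1))) = Add(Mul(Add(-648, 555), Rational(341, 40960)), Mul(433062, Pow(-346500, -1))) = Add(Mul(-93, Rational(341, 40960)), Mul(433062, Rational(-1, 346500))) = Add(Rational(-31713, 40960), Rational(-3437, 2750)) = Rational(-22799027, 11264000)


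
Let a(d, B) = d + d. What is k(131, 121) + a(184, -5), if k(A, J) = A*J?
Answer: 16219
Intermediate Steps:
a(d, B) = 2*d
k(131, 121) + a(184, -5) = 131*121 + 2*184 = 15851 + 368 = 16219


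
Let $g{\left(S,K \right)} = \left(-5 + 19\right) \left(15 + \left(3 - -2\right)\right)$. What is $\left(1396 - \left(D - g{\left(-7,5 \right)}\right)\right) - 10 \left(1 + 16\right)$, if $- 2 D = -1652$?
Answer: $680$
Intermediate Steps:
$D = 826$ ($D = \left(- \frac{1}{2}\right) \left(-1652\right) = 826$)
$g{\left(S,K \right)} = 280$ ($g{\left(S,K \right)} = 14 \left(15 + \left(3 + 2\right)\right) = 14 \left(15 + 5\right) = 14 \cdot 20 = 280$)
$\left(1396 - \left(D - g{\left(-7,5 \right)}\right)\right) - 10 \left(1 + 16\right) = \left(1396 + \left(280 - 826\right)\right) - 10 \left(1 + 16\right) = \left(1396 + \left(280 - 826\right)\right) - 170 = \left(1396 - 546\right) - 170 = 850 - 170 = 680$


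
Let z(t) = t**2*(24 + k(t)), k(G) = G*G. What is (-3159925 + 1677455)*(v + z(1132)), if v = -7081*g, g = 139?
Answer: -2434330242562741710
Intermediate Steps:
k(G) = G**2
v = -984259 (v = -7081*139 = -984259)
z(t) = t**2*(24 + t**2)
(-3159925 + 1677455)*(v + z(1132)) = (-3159925 + 1677455)*(-984259 + 1132**2*(24 + 1132**2)) = -1482470*(-984259 + 1281424*(24 + 1281424)) = -1482470*(-984259 + 1281424*1281448) = -1482470*(-984259 + 1642078221952) = -1482470*1642077237693 = -2434330242562741710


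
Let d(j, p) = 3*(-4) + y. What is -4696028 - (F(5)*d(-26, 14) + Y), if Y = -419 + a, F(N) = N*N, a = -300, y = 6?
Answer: -4695159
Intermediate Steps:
d(j, p) = -6 (d(j, p) = 3*(-4) + 6 = -12 + 6 = -6)
F(N) = N**2
Y = -719 (Y = -419 - 300 = -719)
-4696028 - (F(5)*d(-26, 14) + Y) = -4696028 - (5**2*(-6) - 719) = -4696028 - (25*(-6) - 719) = -4696028 - (-150 - 719) = -4696028 - 1*(-869) = -4696028 + 869 = -4695159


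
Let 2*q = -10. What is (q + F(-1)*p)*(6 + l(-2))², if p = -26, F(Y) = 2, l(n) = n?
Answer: -912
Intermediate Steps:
q = -5 (q = (½)*(-10) = -5)
(q + F(-1)*p)*(6 + l(-2))² = (-5 + 2*(-26))*(6 - 2)² = (-5 - 52)*4² = -57*16 = -912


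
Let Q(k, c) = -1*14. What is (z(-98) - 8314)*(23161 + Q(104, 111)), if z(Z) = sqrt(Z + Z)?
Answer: -192444158 + 324058*I ≈ -1.9244e+8 + 3.2406e+5*I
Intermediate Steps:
Q(k, c) = -14
z(Z) = sqrt(2)*sqrt(Z) (z(Z) = sqrt(2*Z) = sqrt(2)*sqrt(Z))
(z(-98) - 8314)*(23161 + Q(104, 111)) = (sqrt(2)*sqrt(-98) - 8314)*(23161 - 14) = (sqrt(2)*(7*I*sqrt(2)) - 8314)*23147 = (14*I - 8314)*23147 = (-8314 + 14*I)*23147 = -192444158 + 324058*I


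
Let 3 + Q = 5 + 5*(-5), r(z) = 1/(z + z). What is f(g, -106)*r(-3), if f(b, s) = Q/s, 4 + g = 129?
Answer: -23/636 ≈ -0.036164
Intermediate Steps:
g = 125 (g = -4 + 129 = 125)
r(z) = 1/(2*z)
Q = -23 (Q = -3 + (5 + 5*(-5)) = -3 + (5 - 25) = -3 - 20 = -23)
f(b, s) = -23/s
f(g, -106)*r(-3) = (-23/(-106))*((½)/(-3)) = (-23*(-1/106))*((½)*(-⅓)) = (23/106)*(-⅙) = -23/636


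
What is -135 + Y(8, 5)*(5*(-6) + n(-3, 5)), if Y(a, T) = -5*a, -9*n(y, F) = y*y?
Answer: 1105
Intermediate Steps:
n(y, F) = -y²/9 (n(y, F) = -y*y/9 = -y²/9)
-135 + Y(8, 5)*(5*(-6) + n(-3, 5)) = -135 + (-5*8)*(5*(-6) - ⅑*(-3)²) = -135 - 40*(-30 - ⅑*9) = -135 - 40*(-30 - 1) = -135 - 40*(-31) = -135 + 1240 = 1105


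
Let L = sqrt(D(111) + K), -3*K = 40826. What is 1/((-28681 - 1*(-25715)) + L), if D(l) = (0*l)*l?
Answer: -4449/13216147 - I*sqrt(122478)/26432294 ≈ -0.00033663 - 1.324e-5*I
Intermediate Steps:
K = -40826/3 (K = -1/3*40826 = -40826/3 ≈ -13609.)
D(l) = 0 (D(l) = 0*l = 0)
L = I*sqrt(122478)/3 (L = sqrt(0 - 40826/3) = sqrt(-40826/3) = I*sqrt(122478)/3 ≈ 116.66*I)
1/((-28681 - 1*(-25715)) + L) = 1/((-28681 - 1*(-25715)) + I*sqrt(122478)/3) = 1/((-28681 + 25715) + I*sqrt(122478)/3) = 1/(-2966 + I*sqrt(122478)/3)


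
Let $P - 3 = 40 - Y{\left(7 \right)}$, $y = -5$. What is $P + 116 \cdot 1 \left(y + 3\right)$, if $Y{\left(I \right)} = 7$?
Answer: $-196$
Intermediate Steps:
$P = 36$ ($P = 3 + \left(40 - 7\right) = 3 + 33 = 36$)
$P + 116 \cdot 1 \left(y + 3\right) = 36 + 116 \cdot 1 \left(-5 + 3\right) = 36 + 116 \cdot 1 \left(-2\right) = 36 + 116 \left(-2\right) = 36 - 232 = -196$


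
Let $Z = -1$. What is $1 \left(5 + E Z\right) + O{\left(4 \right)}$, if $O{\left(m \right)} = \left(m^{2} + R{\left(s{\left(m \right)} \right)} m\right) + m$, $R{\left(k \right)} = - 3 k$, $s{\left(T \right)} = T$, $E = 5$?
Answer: $-28$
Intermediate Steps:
$O{\left(m \right)} = m - 2 m^{2}$ ($O{\left(m \right)} = \left(m^{2} + - 3 m m\right) + m = \left(m^{2} - 3 m^{2}\right) + m = - 2 m^{2} + m = m - 2 m^{2}$)
$1 \left(5 + E Z\right) + O{\left(4 \right)} = 1 \left(5 + 5 \left(-1\right)\right) + 4 \left(1 - 8\right) = 1 \left(5 - 5\right) + 4 \left(1 - 8\right) = 1 \cdot 0 + 4 \left(-7\right) = 0 - 28 = -28$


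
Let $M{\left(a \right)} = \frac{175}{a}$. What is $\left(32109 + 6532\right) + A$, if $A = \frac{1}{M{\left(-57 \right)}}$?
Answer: $\frac{6762118}{175} \approx 38641.0$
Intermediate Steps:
$A = - \frac{57}{175}$ ($A = \frac{1}{175 \frac{1}{-57}} = \frac{1}{175 \left(- \frac{1}{57}\right)} = \frac{1}{- \frac{175}{57}} = - \frac{57}{175} \approx -0.32571$)
$\left(32109 + 6532\right) + A = \left(32109 + 6532\right) - \frac{57}{175} = 38641 - \frac{57}{175} = \frac{6762118}{175}$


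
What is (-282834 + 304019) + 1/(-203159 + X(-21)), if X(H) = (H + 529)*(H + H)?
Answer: 4755926574/224495 ≈ 21185.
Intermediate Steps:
X(H) = 2*H*(529 + H) (X(H) = (529 + H)*(2*H) = 2*H*(529 + H))
(-282834 + 304019) + 1/(-203159 + X(-21)) = (-282834 + 304019) + 1/(-203159 + 2*(-21)*(529 - 21)) = 21185 + 1/(-203159 + 2*(-21)*508) = 21185 + 1/(-203159 - 21336) = 21185 + 1/(-224495) = 21185 - 1/224495 = 4755926574/224495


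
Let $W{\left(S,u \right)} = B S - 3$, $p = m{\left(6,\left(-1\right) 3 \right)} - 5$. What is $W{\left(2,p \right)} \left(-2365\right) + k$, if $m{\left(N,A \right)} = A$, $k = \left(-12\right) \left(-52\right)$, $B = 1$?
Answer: $2989$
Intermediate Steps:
$k = 624$
$p = -8$ ($p = \left(-1\right) 3 - 5 = -3 - 5 = -8$)
$W{\left(S,u \right)} = -3 + S$ ($W{\left(S,u \right)} = 1 S - 3 = S - 3 = -3 + S$)
$W{\left(2,p \right)} \left(-2365\right) + k = \left(-3 + 2\right) \left(-2365\right) + 624 = \left(-1\right) \left(-2365\right) + 624 = 2365 + 624 = 2989$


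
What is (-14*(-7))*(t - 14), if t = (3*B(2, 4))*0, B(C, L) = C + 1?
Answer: -1372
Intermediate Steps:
B(C, L) = 1 + C
t = 0 (t = (3*(1 + 2))*0 = (3*3)*0 = 9*0 = 0)
(-14*(-7))*(t - 14) = (-14*(-7))*(0 - 14) = 98*(-14) = -1372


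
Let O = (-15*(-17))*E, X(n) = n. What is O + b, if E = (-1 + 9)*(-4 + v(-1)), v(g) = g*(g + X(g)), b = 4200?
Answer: 120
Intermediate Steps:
v(g) = 2*g**2 (v(g) = g*(g + g) = g*(2*g) = 2*g**2)
E = -16 (E = (-1 + 9)*(-4 + 2*(-1)**2) = 8*(-4 + 2*1) = 8*(-4 + 2) = 8*(-2) = -16)
O = -4080 (O = -15*(-17)*(-16) = 255*(-16) = -4080)
O + b = -4080 + 4200 = 120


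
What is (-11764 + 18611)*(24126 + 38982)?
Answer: 432100476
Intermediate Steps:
(-11764 + 18611)*(24126 + 38982) = 6847*63108 = 432100476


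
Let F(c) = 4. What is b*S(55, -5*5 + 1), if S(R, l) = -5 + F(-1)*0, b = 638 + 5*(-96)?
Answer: -790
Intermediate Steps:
b = 158 (b = 638 - 480 = 158)
S(R, l) = -5 (S(R, l) = -5 + 4*0 = -5 + 0 = -5)
b*S(55, -5*5 + 1) = 158*(-5) = -790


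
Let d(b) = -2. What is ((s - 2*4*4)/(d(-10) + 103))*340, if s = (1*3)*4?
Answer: -6800/101 ≈ -67.327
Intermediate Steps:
s = 12 (s = 3*4 = 12)
((s - 2*4*4)/(d(-10) + 103))*340 = ((12 - 2*4*4)/(-2 + 103))*340 = ((12 - 8*4)/101)*340 = ((12 - 32)*(1/101))*340 = -20*1/101*340 = -20/101*340 = -6800/101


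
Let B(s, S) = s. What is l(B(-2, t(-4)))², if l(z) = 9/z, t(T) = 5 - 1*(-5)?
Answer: 81/4 ≈ 20.250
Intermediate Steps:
t(T) = 10 (t(T) = 5 + 5 = 10)
l(B(-2, t(-4)))² = (9/(-2))² = (9*(-½))² = (-9/2)² = 81/4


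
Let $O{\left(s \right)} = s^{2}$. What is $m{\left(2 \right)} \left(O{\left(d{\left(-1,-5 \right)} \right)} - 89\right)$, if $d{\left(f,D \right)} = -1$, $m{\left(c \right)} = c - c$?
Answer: $0$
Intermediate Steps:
$m{\left(c \right)} = 0$
$m{\left(2 \right)} \left(O{\left(d{\left(-1,-5 \right)} \right)} - 89\right) = 0 \left(\left(-1\right)^{2} - 89\right) = 0 \left(1 - 89\right) = 0 \left(-88\right) = 0$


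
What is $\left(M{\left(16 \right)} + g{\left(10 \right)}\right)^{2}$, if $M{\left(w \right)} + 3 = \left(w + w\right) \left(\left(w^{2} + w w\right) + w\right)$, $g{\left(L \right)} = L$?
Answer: $285711409$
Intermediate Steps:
$M{\left(w \right)} = -3 + 2 w \left(w + 2 w^{2}\right)$ ($M{\left(w \right)} = -3 + \left(w + w\right) \left(\left(w^{2} + w w\right) + w\right) = -3 + 2 w \left(\left(w^{2} + w^{2}\right) + w\right) = -3 + 2 w \left(2 w^{2} + w\right) = -3 + 2 w \left(w + 2 w^{2}\right)$)
$\left(M{\left(16 \right)} + g{\left(10 \right)}\right)^{2} = \left(\left(-3 + 2 \cdot 16^{2} + 4 \cdot 16^{3}\right) + 10\right)^{2} = \left(\left(-3 + 2 \cdot 256 + 4 \cdot 4096\right) + 10\right)^{2} = \left(\left(-3 + 512 + 16384\right) + 10\right)^{2} = \left(16893 + 10\right)^{2} = 16903^{2} = 285711409$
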